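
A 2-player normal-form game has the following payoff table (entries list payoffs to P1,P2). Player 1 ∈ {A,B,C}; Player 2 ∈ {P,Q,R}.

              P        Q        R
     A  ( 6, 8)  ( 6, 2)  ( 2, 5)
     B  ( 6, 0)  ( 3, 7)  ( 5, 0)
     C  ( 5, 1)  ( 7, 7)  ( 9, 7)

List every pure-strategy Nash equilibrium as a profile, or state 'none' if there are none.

(A,P): NE
(A,Q): not NE [P1→C gives 7>6; P2→P gives 8>2]
(A,R): not NE [P1→C gives 9>2; P2→P gives 8>5]
(B,P): not NE [P2→Q gives 7>0]
(B,Q): not NE [P1→C gives 7>3]
(B,R): not NE [P1→C gives 9>5; P2→Q gives 7>0]
(C,P): not NE [P1→B gives 6>5; P2→R gives 7>1]
(C,Q): NE
(C,R): NE

Nash profiles: (A,P), (C,Q), (C,R)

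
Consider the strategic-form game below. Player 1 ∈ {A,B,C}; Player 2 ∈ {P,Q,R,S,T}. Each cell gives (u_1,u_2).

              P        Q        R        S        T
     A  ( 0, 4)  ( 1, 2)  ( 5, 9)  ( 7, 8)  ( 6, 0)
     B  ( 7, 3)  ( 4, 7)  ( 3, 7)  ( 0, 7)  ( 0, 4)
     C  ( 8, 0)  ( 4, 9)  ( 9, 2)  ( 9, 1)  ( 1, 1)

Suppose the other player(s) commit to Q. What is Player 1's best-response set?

u_1(A vs Q) = 1
u_1(B vs Q) = 4
u_1(C vs Q) = 4
max payoff 4 at {B,C}

P1 best: {B,C}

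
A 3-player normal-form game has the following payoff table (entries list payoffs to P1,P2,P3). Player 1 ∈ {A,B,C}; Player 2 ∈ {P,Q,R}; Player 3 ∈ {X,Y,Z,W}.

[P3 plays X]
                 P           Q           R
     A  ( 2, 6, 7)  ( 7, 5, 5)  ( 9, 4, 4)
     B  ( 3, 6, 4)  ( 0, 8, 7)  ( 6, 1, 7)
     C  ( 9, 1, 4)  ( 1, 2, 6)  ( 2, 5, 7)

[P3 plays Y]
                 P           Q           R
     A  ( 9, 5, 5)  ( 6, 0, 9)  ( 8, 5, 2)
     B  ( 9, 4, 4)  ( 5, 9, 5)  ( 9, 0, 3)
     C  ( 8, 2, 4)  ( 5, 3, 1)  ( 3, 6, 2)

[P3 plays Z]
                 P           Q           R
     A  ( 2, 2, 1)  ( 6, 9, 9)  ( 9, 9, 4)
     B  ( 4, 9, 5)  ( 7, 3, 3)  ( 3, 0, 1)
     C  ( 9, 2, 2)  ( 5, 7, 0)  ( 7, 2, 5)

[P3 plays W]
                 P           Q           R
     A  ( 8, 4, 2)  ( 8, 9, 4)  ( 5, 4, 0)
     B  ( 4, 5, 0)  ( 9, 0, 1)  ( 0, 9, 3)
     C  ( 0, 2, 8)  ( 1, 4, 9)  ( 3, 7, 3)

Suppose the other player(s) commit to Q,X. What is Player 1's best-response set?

u_1(A vs Q,X) = 7
u_1(B vs Q,X) = 0
u_1(C vs Q,X) = 1
max payoff 7 at {A}

P1 best: {A}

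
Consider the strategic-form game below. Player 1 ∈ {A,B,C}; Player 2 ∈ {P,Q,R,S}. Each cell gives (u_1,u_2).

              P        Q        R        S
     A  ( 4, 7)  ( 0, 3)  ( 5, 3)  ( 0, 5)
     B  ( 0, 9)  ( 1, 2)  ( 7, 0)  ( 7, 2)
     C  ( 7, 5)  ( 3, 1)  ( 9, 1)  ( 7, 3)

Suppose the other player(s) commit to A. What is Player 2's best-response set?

P2 best: {P}

u_2(P vs A) = 7
u_2(Q vs A) = 3
u_2(R vs A) = 3
u_2(S vs A) = 5
max payoff 7 at {P}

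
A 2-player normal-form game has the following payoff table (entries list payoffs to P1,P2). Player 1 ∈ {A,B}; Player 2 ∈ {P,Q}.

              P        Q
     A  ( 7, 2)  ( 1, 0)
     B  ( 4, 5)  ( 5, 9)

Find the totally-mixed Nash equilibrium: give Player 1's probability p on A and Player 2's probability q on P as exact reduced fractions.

P1 indiff ⇒ q·7+(1-q)·1 = q·4+(1-q)·5 ⇒ q(3) = (1-q)(4) ⇒ q = 4/7
P2 indiff ⇒ p·2+(1-p)·5 = p·0+(1-p)·9 ⇒ p(2) = (1-p)(4) ⇒ p = 2/3

P1 mixes 2/3 on A; P2 mixes 4/7 on P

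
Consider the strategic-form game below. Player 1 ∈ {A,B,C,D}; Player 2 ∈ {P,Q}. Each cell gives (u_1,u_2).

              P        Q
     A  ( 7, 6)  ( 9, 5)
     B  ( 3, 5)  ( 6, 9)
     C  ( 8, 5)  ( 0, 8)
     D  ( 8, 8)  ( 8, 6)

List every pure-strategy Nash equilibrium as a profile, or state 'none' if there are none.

Nash profiles: (D,P)

(A,P): not NE [P1→D gives 8>7]
(A,Q): not NE [P2→P gives 6>5]
(B,P): not NE [P1→D gives 8>3; P2→Q gives 9>5]
(B,Q): not NE [P1→A gives 9>6]
(C,P): not NE [P2→Q gives 8>5]
(C,Q): not NE [P1→A gives 9>0]
(D,P): NE
(D,Q): not NE [P1→A gives 9>8; P2→P gives 8>6]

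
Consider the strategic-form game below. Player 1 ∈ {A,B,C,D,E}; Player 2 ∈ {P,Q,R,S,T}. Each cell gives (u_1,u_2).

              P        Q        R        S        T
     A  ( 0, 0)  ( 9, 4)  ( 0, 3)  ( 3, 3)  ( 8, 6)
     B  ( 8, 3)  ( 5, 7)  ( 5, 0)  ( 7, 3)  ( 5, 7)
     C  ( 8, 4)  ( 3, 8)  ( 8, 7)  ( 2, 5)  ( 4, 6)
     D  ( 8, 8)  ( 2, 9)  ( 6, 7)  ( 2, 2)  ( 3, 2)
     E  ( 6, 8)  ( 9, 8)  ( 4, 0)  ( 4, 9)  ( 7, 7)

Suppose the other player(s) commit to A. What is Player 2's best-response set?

P2 best: {T}

u_2(P vs A) = 0
u_2(Q vs A) = 4
u_2(R vs A) = 3
u_2(S vs A) = 3
u_2(T vs A) = 6
max payoff 6 at {T}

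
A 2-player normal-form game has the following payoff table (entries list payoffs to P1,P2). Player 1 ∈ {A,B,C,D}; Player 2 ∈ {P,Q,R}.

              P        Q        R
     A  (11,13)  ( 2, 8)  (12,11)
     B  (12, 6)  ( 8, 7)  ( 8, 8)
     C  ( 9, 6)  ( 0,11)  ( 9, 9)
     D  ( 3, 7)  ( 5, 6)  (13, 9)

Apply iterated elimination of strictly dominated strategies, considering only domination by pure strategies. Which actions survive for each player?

P1 drop C (A beats it: P:11>9 Q:2>0 R:12>9)
P2 drop Q (R beats it: A:11>8 B:8>7 D:9>6)
P1→{A,B,D} P2→{P,R}

Remaining: P1:{A,B,D} P2:{P,R}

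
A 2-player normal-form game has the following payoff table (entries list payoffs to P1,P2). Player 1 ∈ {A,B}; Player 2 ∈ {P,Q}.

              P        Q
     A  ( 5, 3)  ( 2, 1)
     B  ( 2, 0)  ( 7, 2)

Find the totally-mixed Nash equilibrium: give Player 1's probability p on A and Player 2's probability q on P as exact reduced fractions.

P1 indiff ⇒ q·5+(1-q)·2 = q·2+(1-q)·7 ⇒ q(3) = (1-q)(5) ⇒ q = 5/8
P2 indiff ⇒ p·3+(1-p)·0 = p·1+(1-p)·2 ⇒ p(2) = (1-p)(2) ⇒ p = 1/2

p=1/2, q=5/8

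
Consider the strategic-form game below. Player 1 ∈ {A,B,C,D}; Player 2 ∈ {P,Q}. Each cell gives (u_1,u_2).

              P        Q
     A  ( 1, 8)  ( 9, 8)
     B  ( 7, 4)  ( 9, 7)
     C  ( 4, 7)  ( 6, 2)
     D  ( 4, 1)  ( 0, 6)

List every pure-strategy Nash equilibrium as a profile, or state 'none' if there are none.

(A,P): not NE [P1→B gives 7>1]
(A,Q): NE
(B,P): not NE [P2→Q gives 7>4]
(B,Q): NE
(C,P): not NE [P1→B gives 7>4]
(C,Q): not NE [P1→B gives 9>6; P2→P gives 7>2]
(D,P): not NE [P1→B gives 7>4; P2→Q gives 6>1]
(D,Q): not NE [P1→B gives 9>0]

Nash profiles: (A,Q), (B,Q)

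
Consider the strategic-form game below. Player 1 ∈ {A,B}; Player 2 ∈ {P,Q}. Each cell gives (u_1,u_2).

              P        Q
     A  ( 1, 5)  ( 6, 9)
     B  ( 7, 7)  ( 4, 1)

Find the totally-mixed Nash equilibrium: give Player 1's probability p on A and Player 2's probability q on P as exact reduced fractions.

P1 indiff ⇒ q·1+(1-q)·6 = q·7+(1-q)·4 ⇒ q(-6) = (1-q)(-2) ⇒ q = 1/4
P2 indiff ⇒ p·5+(1-p)·7 = p·9+(1-p)·1 ⇒ p(-4) = (1-p)(-6) ⇒ p = 3/5

P1 mixes 3/5 on A; P2 mixes 1/4 on P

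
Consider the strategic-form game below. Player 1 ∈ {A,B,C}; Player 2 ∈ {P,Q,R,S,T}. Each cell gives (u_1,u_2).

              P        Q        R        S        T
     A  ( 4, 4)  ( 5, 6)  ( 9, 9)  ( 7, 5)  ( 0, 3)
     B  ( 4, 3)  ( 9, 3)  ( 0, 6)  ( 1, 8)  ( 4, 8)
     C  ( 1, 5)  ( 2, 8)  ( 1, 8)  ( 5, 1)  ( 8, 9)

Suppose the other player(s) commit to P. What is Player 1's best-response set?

P1 best: {A,B}

u_1(A vs P) = 4
u_1(B vs P) = 4
u_1(C vs P) = 1
max payoff 4 at {A,B}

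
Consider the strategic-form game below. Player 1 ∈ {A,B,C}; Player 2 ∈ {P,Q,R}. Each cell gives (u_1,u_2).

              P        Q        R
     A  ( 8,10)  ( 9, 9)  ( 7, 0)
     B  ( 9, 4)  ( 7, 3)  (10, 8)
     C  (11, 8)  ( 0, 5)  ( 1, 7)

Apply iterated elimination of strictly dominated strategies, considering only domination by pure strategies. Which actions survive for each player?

IESDS → P1:{B,C} P2:{P,R}

P2 drop Q (P beats it: A:10>9 B:4>3 C:8>5)
P1 drop A (B beats it: P:9>8 R:10>7)
P1→{B,C} P2→{P,R}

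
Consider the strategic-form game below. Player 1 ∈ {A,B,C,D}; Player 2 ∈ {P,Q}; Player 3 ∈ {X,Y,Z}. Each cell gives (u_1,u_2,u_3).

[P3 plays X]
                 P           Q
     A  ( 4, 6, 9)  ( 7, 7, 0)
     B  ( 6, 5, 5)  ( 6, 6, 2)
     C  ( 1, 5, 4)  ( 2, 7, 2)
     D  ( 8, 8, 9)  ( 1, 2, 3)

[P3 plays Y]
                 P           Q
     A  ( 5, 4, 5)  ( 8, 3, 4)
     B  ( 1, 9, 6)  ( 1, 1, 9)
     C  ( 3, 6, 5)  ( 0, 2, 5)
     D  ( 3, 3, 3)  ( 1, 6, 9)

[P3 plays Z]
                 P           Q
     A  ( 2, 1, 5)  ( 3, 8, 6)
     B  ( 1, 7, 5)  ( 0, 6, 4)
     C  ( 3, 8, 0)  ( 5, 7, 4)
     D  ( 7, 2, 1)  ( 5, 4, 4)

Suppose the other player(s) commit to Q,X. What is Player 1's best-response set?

u_1(A vs Q,X) = 7
u_1(B vs Q,X) = 6
u_1(C vs Q,X) = 2
u_1(D vs Q,X) = 1
max payoff 7 at {A}

BR_1 = {A}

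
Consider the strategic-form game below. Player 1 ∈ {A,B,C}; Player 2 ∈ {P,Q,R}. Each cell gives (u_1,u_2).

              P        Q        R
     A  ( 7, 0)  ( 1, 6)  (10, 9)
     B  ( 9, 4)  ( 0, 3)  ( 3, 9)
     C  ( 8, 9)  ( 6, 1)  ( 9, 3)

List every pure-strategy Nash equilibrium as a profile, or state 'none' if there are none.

Nash profiles: (A,R)

(A,P): not NE [P1→B gives 9>7; P2→R gives 9>0]
(A,Q): not NE [P1→C gives 6>1; P2→R gives 9>6]
(A,R): NE
(B,P): not NE [P2→R gives 9>4]
(B,Q): not NE [P1→C gives 6>0; P2→R gives 9>3]
(B,R): not NE [P1→A gives 10>3]
(C,P): not NE [P1→B gives 9>8]
(C,Q): not NE [P2→P gives 9>1]
(C,R): not NE [P1→A gives 10>9; P2→P gives 9>3]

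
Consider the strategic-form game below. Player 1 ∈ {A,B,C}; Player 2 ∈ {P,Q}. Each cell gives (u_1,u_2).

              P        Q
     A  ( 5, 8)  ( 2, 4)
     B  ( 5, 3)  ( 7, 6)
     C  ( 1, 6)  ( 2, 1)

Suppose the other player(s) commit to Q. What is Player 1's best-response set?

P1 best: {B}

u_1(A vs Q) = 2
u_1(B vs Q) = 7
u_1(C vs Q) = 2
max payoff 7 at {B}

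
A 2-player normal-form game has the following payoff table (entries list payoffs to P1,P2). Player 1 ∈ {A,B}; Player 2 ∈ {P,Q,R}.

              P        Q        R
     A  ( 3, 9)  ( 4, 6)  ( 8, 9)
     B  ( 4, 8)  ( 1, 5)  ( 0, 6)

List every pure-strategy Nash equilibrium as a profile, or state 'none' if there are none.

(A,P): not NE [P1→B gives 4>3]
(A,Q): not NE [P2→R gives 9>6]
(A,R): NE
(B,P): NE
(B,Q): not NE [P1→A gives 4>1; P2→P gives 8>5]
(B,R): not NE [P1→A gives 8>0; P2→P gives 8>6]

Nash profiles: (A,R), (B,P)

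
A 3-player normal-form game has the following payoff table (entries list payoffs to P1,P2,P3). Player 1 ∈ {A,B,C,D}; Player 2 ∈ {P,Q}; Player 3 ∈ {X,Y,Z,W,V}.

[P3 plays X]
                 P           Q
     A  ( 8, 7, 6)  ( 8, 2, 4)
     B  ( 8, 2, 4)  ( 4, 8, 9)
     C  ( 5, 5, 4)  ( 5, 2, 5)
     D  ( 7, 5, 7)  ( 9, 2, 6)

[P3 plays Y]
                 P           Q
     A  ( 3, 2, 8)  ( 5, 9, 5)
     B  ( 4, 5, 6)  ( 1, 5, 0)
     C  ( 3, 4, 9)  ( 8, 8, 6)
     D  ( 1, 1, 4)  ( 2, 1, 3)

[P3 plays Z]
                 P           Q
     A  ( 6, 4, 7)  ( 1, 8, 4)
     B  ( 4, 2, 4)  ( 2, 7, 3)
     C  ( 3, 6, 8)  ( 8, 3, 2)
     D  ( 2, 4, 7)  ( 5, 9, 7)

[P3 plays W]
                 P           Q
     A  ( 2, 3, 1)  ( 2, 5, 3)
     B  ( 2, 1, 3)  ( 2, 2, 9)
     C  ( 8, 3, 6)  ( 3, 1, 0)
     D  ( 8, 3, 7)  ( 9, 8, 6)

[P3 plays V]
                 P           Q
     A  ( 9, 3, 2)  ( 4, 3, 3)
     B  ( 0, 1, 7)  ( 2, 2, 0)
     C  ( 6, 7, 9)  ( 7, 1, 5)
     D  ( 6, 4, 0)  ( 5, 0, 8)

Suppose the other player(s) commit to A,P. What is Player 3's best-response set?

u_3(X vs A,P) = 6
u_3(Y vs A,P) = 8
u_3(Z vs A,P) = 7
u_3(W vs A,P) = 1
u_3(V vs A,P) = 2
max payoff 8 at {Y}

argmax u_3 = {Y}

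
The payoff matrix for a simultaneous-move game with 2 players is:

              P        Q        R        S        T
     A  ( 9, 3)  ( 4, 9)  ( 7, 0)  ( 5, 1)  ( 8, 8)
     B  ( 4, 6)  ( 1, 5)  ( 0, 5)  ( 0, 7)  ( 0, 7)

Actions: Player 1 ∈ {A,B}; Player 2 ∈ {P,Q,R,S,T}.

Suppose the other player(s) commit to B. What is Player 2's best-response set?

u_2(P vs B) = 6
u_2(Q vs B) = 5
u_2(R vs B) = 5
u_2(S vs B) = 7
u_2(T vs B) = 7
max payoff 7 at {S,T}

P2 best: {S,T}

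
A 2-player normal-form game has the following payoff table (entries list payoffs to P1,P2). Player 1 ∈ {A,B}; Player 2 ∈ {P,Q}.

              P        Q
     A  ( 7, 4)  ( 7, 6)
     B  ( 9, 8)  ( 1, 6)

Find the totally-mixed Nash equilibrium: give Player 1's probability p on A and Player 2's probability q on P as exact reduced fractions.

P1 indiff ⇒ q·7+(1-q)·7 = q·9+(1-q)·1 ⇒ q(-2) = (1-q)(-6) ⇒ q = 3/4
P2 indiff ⇒ p·4+(1-p)·8 = p·6+(1-p)·6 ⇒ p(-2) = (1-p)(-2) ⇒ p = 1/2

P1 mixes 1/2 on A; P2 mixes 3/4 on P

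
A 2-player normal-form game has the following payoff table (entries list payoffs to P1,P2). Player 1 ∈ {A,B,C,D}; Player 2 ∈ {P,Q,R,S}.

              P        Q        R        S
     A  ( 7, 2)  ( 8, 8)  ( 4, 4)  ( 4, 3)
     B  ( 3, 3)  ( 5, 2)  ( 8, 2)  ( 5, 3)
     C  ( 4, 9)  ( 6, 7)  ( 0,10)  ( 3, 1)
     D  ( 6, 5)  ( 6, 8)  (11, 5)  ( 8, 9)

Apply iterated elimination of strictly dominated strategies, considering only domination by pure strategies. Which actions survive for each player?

IESDS → P1:{A,D} P2:{Q,S}

P1 drop B (D beats it: P:6>3 Q:6>5 R:11>8 S:8>5)
P1 drop C (A beats it: P:7>4 Q:8>6 R:4>0 S:4>3)
P2 drop P (Q beats it: A:8>2 D:8>5)
P2 drop R (Q beats it: A:8>4 D:8>5)
P1→{A,D} P2→{Q,S}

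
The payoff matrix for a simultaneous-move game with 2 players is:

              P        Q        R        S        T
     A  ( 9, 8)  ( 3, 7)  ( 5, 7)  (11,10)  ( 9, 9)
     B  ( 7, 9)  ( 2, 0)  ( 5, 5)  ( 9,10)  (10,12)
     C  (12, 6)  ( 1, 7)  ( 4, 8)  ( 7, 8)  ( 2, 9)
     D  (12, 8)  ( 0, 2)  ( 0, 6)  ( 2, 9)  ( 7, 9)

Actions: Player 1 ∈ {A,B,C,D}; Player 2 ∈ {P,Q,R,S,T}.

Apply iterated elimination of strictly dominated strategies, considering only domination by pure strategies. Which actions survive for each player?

P2 drop P (S beats it: A:10>8 B:10>9 C:8>6 D:9>8)
P1 drop C (A beats it: Q:3>1 R:5>4 S:11>7 T:9>2)
P1 drop D (A beats it: Q:3>0 R:5>0 S:11>2 T:9>7)
P2 drop Q (S beats it: A:10>7 B:10>0)
P2 drop R (S beats it: A:10>7 B:10>5)
P1→{A,B} P2→{S,T}

Remaining: P1:{A,B} P2:{S,T}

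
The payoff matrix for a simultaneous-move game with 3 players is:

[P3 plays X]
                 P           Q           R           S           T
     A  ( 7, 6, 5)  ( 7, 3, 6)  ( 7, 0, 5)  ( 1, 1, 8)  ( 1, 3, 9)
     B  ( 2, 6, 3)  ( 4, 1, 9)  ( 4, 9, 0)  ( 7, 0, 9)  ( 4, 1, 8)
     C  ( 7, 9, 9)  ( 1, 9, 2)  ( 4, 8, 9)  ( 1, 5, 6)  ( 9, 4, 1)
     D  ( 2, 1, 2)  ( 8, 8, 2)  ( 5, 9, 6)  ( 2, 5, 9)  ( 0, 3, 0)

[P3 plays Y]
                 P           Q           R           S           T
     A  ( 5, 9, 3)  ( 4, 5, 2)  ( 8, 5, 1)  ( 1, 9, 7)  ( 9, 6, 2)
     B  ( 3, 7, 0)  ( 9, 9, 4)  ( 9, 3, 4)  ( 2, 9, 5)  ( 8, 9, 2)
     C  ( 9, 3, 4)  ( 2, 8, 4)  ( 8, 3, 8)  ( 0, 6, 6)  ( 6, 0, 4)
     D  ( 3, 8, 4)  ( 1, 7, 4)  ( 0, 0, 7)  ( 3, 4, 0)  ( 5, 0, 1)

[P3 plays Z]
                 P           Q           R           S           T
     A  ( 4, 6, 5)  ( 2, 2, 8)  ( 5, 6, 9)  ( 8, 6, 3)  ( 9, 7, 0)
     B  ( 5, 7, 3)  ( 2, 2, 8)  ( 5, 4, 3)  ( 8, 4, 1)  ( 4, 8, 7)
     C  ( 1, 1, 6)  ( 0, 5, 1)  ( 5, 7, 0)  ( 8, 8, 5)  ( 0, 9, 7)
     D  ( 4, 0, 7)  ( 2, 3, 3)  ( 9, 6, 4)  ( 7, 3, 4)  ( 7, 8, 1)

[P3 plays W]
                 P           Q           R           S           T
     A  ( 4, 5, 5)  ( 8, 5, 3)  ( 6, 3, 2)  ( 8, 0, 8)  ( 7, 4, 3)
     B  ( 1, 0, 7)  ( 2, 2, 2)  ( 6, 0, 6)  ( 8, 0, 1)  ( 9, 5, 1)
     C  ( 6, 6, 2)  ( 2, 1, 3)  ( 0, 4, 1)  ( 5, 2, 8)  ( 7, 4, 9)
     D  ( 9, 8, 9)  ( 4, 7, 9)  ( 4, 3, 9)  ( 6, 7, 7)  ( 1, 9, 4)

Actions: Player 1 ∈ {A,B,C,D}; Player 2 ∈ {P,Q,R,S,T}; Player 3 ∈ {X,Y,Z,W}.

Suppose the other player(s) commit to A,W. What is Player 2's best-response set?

BR_2 = {P,Q}

u_2(P vs A,W) = 5
u_2(Q vs A,W) = 5
u_2(R vs A,W) = 3
u_2(S vs A,W) = 0
u_2(T vs A,W) = 4
max payoff 5 at {P,Q}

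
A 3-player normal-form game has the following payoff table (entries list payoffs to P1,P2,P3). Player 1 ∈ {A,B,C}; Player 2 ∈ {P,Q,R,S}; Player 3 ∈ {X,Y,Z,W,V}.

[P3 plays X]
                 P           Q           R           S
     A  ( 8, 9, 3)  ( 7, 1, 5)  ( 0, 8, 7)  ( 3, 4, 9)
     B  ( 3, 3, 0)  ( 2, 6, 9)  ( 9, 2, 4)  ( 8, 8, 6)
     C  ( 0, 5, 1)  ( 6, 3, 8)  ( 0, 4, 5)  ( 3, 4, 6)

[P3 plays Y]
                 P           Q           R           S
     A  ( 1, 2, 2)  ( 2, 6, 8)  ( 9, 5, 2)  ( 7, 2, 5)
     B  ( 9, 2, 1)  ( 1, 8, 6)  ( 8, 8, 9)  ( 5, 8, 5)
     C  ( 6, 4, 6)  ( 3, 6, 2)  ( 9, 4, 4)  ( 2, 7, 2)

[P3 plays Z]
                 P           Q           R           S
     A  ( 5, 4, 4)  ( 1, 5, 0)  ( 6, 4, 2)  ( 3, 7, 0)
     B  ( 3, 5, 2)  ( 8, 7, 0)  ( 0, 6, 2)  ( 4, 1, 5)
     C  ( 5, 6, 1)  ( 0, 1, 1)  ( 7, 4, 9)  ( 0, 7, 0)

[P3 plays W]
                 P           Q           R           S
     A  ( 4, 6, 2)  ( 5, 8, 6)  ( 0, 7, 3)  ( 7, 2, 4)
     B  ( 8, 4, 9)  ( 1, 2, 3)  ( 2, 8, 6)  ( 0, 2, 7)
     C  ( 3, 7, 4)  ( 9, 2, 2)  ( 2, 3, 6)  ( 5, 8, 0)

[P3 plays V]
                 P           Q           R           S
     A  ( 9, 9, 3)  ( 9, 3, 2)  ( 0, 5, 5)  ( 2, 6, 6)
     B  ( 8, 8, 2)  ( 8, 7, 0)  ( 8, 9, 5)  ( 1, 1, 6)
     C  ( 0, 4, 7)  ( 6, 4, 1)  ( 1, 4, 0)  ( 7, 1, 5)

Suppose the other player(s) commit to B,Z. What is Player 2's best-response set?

argmax u_2 = {Q}

u_2(P vs B,Z) = 5
u_2(Q vs B,Z) = 7
u_2(R vs B,Z) = 6
u_2(S vs B,Z) = 1
max payoff 7 at {Q}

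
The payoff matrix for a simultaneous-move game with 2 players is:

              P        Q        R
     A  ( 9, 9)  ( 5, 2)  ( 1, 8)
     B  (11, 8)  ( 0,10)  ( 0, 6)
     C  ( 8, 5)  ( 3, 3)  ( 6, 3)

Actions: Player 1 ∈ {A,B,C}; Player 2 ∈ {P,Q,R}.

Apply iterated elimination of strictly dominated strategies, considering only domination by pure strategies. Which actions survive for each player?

P2 drop R (P beats it: A:9>8 B:8>6 C:5>3)
P1 drop C (A beats it: P:9>8 Q:5>3)
P1→{A,B} P2→{P,Q}

IESDS → P1:{A,B} P2:{P,Q}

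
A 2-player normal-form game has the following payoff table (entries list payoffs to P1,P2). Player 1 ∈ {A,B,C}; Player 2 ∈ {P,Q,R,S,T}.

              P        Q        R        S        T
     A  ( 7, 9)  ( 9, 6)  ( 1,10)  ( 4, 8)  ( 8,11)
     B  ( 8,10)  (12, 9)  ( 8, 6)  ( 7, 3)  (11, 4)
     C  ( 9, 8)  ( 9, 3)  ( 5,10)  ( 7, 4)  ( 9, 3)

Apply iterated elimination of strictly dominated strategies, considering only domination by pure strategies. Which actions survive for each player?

Survivors P1:{B,C} P2:{P,R}

P1 drop A (B beats it: P:8>7 Q:12>9 R:8>1 S:7>4 T:11>8)
P2 drop Q (P beats it: B:10>9 C:8>3)
P2 drop S (P beats it: B:10>3 C:8>4)
P2 drop T (P beats it: B:10>4 C:8>3)
P1→{B,C} P2→{P,R}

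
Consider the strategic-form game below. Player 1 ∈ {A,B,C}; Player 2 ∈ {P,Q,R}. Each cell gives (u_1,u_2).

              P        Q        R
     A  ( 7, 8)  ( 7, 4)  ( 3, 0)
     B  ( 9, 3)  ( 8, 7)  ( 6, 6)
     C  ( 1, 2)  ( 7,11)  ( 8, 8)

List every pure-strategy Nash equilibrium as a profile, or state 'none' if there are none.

(A,P): not NE [P1→B gives 9>7]
(A,Q): not NE [P1→B gives 8>7; P2→P gives 8>4]
(A,R): not NE [P1→C gives 8>3; P2→P gives 8>0]
(B,P): not NE [P2→Q gives 7>3]
(B,Q): NE
(B,R): not NE [P1→C gives 8>6; P2→Q gives 7>6]
(C,P): not NE [P1→B gives 9>1; P2→Q gives 11>2]
(C,Q): not NE [P1→B gives 8>7]
(C,R): not NE [P2→Q gives 11>8]

NE set: (B,Q)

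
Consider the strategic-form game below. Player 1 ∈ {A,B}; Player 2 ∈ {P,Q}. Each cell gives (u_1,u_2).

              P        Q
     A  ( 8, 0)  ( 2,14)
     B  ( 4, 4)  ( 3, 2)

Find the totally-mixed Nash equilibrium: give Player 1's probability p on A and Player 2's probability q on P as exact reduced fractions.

P1 mixes 1/8 on A; P2 mixes 1/5 on P

P1 indiff ⇒ q·8+(1-q)·2 = q·4+(1-q)·3 ⇒ q(4) = (1-q)(1) ⇒ q = 1/5
P2 indiff ⇒ p·0+(1-p)·4 = p·14+(1-p)·2 ⇒ p(-14) = (1-p)(-2) ⇒ p = 1/8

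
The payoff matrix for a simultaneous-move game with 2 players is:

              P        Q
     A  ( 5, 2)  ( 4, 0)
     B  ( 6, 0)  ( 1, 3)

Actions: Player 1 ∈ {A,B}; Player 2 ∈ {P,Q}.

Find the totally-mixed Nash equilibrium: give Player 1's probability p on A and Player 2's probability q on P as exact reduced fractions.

p=3/5, q=3/4

P1 indiff ⇒ q·5+(1-q)·4 = q·6+(1-q)·1 ⇒ q(-1) = (1-q)(-3) ⇒ q = 3/4
P2 indiff ⇒ p·2+(1-p)·0 = p·0+(1-p)·3 ⇒ p(2) = (1-p)(3) ⇒ p = 3/5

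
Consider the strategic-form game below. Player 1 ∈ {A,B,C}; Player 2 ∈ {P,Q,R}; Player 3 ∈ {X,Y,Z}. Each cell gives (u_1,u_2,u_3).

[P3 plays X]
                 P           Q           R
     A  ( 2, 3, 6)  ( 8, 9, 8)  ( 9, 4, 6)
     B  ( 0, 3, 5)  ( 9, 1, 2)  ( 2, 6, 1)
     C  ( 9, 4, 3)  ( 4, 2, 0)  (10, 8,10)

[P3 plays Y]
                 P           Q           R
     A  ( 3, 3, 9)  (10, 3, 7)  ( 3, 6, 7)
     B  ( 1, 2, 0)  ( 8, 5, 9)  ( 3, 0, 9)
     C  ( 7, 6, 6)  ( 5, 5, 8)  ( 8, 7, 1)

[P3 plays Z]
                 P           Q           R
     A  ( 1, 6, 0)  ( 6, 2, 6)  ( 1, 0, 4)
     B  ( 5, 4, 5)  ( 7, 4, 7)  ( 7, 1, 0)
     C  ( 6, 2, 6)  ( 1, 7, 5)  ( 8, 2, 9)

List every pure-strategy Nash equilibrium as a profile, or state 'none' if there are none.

PSNE = {(C,R,X)}

(A,P,X): not NE [P1→C gives 9>2; P2→Q gives 9>3; P3→Y gives 9>6]
(A,P,Y): not NE [P1→C gives 7>3; P2→R gives 6>3]
(A,P,Z): not NE [P1→C gives 6>1; P3→Y gives 9>0]
(A,Q,X): not NE [P1→B gives 9>8]
(A,Q,Y): not NE [P2→R gives 6>3; P3→X gives 8>7]
(A,Q,Z): not NE [P1→B gives 7>6; P2→P gives 6>2; P3→X gives 8>6]
(A,R,X): not NE [P1→C gives 10>9; P2→Q gives 9>4; P3→Y gives 7>6]
(A,R,Y): not NE [P1→C gives 8>3]
(A,R,Z): not NE [P1→C gives 8>1; P2→P gives 6>0; P3→Y gives 7>4]
(B,P,X): not NE [P1→C gives 9>0; P2→R gives 6>3]
(B,P,Y): not NE [P1→C gives 7>1; P2→Q gives 5>2; P3→Z gives 5>0]
(B,P,Z): not NE [P1→C gives 6>5]
(B,Q,X): not NE [P2→R gives 6>1; P3→Y gives 9>2]
(B,Q,Y): not NE [P1→A gives 10>8]
(B,Q,Z): not NE [P3→Y gives 9>7]
(B,R,X): not NE [P1→C gives 10>2; P3→Y gives 9>1]
(B,R,Y): not NE [P1→C gives 8>3; P2→Q gives 5>0]
(B,R,Z): not NE [P1→C gives 8>7; P2→Q gives 4>1; P3→Y gives 9>0]
(C,P,X): not NE [P2→R gives 8>4; P3→Z gives 6>3]
(C,P,Y): not NE [P2→R gives 7>6]
(C,P,Z): not NE [P2→Q gives 7>2]
(C,Q,X): not NE [P1→B gives 9>4; P2→R gives 8>2; P3→Y gives 8>0]
(C,Q,Y): not NE [P1→A gives 10>5; P2→R gives 7>5]
(C,Q,Z): not NE [P1→B gives 7>1; P3→Y gives 8>5]
(C,R,X): NE
(C,R,Y): not NE [P3→X gives 10>1]
(C,R,Z): not NE [P2→Q gives 7>2; P3→X gives 10>9]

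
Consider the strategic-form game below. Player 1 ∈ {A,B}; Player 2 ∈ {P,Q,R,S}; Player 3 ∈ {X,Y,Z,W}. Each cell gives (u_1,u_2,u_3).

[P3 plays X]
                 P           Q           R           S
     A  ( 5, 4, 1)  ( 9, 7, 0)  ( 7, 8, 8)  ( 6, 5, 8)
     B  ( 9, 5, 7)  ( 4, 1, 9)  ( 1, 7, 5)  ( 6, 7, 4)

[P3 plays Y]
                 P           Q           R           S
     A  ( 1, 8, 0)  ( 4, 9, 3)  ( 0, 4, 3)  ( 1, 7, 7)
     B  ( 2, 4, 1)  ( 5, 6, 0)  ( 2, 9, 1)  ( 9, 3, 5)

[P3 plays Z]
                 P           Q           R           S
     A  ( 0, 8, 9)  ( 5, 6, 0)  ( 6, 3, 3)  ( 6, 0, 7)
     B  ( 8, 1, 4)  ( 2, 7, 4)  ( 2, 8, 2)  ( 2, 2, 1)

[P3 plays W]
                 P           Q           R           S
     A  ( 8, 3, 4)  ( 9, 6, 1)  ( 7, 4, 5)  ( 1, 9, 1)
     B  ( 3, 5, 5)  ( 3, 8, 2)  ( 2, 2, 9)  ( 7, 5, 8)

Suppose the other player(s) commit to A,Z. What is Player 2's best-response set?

u_2(P vs A,Z) = 8
u_2(Q vs A,Z) = 6
u_2(R vs A,Z) = 3
u_2(S vs A,Z) = 0
max payoff 8 at {P}

P2 best: {P}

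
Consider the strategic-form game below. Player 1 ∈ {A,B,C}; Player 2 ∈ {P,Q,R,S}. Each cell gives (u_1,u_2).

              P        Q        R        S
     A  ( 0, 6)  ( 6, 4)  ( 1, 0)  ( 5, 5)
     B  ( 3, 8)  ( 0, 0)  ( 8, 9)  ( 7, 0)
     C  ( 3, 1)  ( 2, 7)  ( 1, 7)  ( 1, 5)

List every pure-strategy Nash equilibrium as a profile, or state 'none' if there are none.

Nash profiles: (B,R)

(A,P): not NE [P1→C gives 3>0]
(A,Q): not NE [P2→P gives 6>4]
(A,R): not NE [P1→B gives 8>1; P2→P gives 6>0]
(A,S): not NE [P1→B gives 7>5; P2→P gives 6>5]
(B,P): not NE [P2→R gives 9>8]
(B,Q): not NE [P1→A gives 6>0; P2→R gives 9>0]
(B,R): NE
(B,S): not NE [P2→R gives 9>0]
(C,P): not NE [P2→R gives 7>1]
(C,Q): not NE [P1→A gives 6>2]
(C,R): not NE [P1→B gives 8>1]
(C,S): not NE [P1→B gives 7>1; P2→R gives 7>5]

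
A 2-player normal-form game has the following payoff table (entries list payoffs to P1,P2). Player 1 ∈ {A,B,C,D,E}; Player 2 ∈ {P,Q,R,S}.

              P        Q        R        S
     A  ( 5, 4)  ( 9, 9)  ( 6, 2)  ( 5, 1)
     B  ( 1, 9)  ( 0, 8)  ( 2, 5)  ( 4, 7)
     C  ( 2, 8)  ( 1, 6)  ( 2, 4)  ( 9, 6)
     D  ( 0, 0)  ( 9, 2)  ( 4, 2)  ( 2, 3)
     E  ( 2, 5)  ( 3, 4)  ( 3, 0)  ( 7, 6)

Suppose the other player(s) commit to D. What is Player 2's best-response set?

argmax u_2 = {S}

u_2(P vs D) = 0
u_2(Q vs D) = 2
u_2(R vs D) = 2
u_2(S vs D) = 3
max payoff 3 at {S}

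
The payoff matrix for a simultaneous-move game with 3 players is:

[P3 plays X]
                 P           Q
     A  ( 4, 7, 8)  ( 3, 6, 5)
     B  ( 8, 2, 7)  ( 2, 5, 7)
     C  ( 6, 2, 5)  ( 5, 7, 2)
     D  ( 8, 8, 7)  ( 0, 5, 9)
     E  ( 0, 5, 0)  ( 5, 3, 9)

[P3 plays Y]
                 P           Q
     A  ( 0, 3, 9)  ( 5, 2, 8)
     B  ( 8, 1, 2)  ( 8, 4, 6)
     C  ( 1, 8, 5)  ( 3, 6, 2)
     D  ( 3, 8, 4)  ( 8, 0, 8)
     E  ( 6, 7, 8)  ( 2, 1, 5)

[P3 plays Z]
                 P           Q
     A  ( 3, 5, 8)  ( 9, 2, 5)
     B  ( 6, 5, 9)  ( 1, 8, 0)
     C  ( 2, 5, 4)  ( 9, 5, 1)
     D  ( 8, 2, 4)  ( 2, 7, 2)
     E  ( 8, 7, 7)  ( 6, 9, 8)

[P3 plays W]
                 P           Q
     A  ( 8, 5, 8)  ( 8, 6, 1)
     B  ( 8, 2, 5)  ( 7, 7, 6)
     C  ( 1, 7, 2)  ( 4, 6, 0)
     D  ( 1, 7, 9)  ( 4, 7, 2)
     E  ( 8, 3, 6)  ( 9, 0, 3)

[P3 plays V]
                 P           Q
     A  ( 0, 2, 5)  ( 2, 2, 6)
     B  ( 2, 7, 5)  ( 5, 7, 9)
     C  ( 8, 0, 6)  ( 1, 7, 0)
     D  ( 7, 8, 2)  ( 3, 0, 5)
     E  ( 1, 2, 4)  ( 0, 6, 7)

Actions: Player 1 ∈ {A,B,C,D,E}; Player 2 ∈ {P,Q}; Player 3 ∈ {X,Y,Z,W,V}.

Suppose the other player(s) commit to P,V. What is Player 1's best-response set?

argmax u_1 = {C}

u_1(A vs P,V) = 0
u_1(B vs P,V) = 2
u_1(C vs P,V) = 8
u_1(D vs P,V) = 7
u_1(E vs P,V) = 1
max payoff 8 at {C}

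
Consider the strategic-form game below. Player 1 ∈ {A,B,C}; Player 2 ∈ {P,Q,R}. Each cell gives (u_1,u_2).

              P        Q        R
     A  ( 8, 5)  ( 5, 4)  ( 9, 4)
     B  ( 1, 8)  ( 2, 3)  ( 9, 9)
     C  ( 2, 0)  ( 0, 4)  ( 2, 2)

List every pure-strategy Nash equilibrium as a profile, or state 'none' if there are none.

Nash profiles: (A,P), (B,R)

(A,P): NE
(A,Q): not NE [P2→P gives 5>4]
(A,R): not NE [P2→P gives 5>4]
(B,P): not NE [P1→A gives 8>1; P2→R gives 9>8]
(B,Q): not NE [P1→A gives 5>2; P2→R gives 9>3]
(B,R): NE
(C,P): not NE [P1→A gives 8>2; P2→Q gives 4>0]
(C,Q): not NE [P1→A gives 5>0]
(C,R): not NE [P1→B gives 9>2; P2→Q gives 4>2]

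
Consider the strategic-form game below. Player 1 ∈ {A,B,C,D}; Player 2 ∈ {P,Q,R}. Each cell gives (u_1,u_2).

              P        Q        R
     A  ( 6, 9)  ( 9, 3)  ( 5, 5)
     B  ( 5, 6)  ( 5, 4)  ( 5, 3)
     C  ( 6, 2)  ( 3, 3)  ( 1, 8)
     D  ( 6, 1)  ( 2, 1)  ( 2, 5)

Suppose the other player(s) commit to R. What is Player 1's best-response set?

u_1(A vs R) = 5
u_1(B vs R) = 5
u_1(C vs R) = 1
u_1(D vs R) = 2
max payoff 5 at {A,B}

P1 best: {A,B}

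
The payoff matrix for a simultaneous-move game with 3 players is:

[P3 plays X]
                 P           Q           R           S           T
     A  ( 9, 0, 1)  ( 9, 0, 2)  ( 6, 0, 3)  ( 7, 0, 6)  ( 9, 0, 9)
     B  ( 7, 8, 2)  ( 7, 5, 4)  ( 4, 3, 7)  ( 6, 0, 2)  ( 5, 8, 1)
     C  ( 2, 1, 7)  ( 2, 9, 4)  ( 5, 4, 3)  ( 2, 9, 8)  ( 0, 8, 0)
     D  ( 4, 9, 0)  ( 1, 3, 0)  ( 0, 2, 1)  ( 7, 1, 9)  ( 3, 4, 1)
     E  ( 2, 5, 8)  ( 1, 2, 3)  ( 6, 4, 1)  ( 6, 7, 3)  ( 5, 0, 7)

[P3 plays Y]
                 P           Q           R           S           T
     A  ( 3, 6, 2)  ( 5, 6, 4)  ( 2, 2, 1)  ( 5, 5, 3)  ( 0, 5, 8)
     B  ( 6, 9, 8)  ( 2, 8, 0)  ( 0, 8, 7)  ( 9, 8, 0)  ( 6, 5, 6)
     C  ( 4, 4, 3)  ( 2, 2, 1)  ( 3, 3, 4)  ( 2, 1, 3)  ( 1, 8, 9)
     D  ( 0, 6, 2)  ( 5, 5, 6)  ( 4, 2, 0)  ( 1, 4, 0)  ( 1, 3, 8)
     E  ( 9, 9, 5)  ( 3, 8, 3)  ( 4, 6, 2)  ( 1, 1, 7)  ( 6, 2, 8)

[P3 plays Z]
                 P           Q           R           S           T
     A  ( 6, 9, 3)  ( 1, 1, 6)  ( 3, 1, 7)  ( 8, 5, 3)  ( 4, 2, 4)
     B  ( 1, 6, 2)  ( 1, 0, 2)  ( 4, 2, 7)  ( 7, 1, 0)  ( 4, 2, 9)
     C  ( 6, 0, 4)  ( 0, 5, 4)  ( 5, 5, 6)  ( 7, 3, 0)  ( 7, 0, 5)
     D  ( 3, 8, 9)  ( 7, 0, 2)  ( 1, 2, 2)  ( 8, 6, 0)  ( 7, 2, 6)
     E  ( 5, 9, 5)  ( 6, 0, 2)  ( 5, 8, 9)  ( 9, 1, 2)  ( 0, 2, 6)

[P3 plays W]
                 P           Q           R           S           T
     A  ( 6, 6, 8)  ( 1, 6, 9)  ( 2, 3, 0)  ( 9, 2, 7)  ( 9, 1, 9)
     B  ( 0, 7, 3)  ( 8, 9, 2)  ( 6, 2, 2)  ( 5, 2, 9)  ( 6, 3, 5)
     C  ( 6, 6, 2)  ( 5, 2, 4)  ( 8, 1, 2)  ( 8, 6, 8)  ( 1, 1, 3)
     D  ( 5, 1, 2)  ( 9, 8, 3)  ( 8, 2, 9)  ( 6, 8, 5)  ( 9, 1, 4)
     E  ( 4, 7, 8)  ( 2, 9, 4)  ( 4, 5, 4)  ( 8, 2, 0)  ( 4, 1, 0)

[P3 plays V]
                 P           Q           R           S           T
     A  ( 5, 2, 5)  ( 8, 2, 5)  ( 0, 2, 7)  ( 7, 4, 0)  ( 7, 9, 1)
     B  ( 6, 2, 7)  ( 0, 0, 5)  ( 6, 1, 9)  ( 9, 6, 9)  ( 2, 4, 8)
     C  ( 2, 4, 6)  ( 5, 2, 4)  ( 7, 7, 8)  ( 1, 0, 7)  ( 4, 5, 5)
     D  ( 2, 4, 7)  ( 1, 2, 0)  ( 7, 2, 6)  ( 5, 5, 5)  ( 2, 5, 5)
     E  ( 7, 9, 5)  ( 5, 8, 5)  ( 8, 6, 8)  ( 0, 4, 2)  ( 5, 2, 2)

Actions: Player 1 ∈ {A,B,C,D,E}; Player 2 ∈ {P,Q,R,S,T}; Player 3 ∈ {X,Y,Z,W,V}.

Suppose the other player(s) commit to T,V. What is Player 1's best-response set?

BR_1 = {A}

u_1(A vs T,V) = 7
u_1(B vs T,V) = 2
u_1(C vs T,V) = 4
u_1(D vs T,V) = 2
u_1(E vs T,V) = 5
max payoff 7 at {A}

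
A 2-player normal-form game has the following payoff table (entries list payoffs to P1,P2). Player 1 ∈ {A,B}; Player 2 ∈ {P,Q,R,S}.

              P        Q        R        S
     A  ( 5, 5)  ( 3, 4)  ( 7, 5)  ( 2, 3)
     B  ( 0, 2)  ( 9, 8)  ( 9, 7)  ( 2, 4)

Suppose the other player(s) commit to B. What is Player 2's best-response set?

BR_2 = {Q}

u_2(P vs B) = 2
u_2(Q vs B) = 8
u_2(R vs B) = 7
u_2(S vs B) = 4
max payoff 8 at {Q}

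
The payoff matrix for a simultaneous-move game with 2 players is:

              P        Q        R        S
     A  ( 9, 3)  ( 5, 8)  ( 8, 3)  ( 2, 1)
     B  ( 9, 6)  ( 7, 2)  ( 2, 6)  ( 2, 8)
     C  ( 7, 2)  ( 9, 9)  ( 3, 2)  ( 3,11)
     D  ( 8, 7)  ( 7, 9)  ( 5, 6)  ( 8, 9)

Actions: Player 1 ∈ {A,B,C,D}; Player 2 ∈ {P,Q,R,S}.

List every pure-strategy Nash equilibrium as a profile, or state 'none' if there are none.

PSNE = {(D,S)}

(A,P): not NE [P2→Q gives 8>3]
(A,Q): not NE [P1→C gives 9>5]
(A,R): not NE [P2→Q gives 8>3]
(A,S): not NE [P1→D gives 8>2; P2→Q gives 8>1]
(B,P): not NE [P2→S gives 8>6]
(B,Q): not NE [P1→C gives 9>7; P2→S gives 8>2]
(B,R): not NE [P1→A gives 8>2; P2→S gives 8>6]
(B,S): not NE [P1→D gives 8>2]
(C,P): not NE [P1→B gives 9>7; P2→S gives 11>2]
(C,Q): not NE [P2→S gives 11>9]
(C,R): not NE [P1→A gives 8>3; P2→S gives 11>2]
(C,S): not NE [P1→D gives 8>3]
(D,P): not NE [P1→B gives 9>8; P2→S gives 9>7]
(D,Q): not NE [P1→C gives 9>7]
(D,R): not NE [P1→A gives 8>5; P2→S gives 9>6]
(D,S): NE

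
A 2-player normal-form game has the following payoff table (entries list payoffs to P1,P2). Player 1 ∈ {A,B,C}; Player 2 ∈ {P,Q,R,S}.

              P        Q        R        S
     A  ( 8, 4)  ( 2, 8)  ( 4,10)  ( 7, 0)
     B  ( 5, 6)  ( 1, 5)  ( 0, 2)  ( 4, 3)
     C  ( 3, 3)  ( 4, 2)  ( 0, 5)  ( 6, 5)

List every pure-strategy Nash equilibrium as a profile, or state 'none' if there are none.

PSNE = {(A,R)}

(A,P): not NE [P2→R gives 10>4]
(A,Q): not NE [P1→C gives 4>2; P2→R gives 10>8]
(A,R): NE
(A,S): not NE [P2→R gives 10>0]
(B,P): not NE [P1→A gives 8>5]
(B,Q): not NE [P1→C gives 4>1; P2→P gives 6>5]
(B,R): not NE [P1→A gives 4>0; P2→P gives 6>2]
(B,S): not NE [P1→A gives 7>4; P2→P gives 6>3]
(C,P): not NE [P1→A gives 8>3; P2→S gives 5>3]
(C,Q): not NE [P2→S gives 5>2]
(C,R): not NE [P1→A gives 4>0]
(C,S): not NE [P1→A gives 7>6]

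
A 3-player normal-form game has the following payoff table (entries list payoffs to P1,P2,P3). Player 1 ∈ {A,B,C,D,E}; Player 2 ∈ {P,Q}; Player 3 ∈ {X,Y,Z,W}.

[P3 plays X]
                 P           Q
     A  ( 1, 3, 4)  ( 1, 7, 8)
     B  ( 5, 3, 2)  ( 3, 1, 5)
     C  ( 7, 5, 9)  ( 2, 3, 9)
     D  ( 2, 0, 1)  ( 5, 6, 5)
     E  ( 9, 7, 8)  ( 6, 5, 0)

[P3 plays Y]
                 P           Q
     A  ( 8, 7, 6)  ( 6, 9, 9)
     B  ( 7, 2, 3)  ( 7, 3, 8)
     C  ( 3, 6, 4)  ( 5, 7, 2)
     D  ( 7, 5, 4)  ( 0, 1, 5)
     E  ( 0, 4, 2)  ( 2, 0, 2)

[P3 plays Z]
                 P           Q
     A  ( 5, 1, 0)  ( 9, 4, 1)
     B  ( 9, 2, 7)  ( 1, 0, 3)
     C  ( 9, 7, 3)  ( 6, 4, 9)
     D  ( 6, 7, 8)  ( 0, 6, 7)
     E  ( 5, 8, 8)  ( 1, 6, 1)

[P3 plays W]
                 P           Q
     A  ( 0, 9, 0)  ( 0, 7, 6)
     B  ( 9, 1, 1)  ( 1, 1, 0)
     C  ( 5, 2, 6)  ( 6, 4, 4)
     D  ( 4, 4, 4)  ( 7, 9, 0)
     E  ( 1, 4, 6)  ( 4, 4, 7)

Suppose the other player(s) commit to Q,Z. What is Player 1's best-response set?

argmax u_1 = {A}

u_1(A vs Q,Z) = 9
u_1(B vs Q,Z) = 1
u_1(C vs Q,Z) = 6
u_1(D vs Q,Z) = 0
u_1(E vs Q,Z) = 1
max payoff 9 at {A}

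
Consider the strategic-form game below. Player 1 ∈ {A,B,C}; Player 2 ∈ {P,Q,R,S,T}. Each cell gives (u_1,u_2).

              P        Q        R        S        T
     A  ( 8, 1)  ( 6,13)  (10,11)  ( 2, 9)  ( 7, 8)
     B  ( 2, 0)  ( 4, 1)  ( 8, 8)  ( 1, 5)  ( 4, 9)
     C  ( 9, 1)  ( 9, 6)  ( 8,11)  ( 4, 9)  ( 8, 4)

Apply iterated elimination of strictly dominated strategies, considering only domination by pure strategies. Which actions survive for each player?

P1 drop B (A beats it: P:8>2 Q:6>4 R:10>8 S:2>1 T:7>4)
P2 drop P (Q beats it: A:13>1 C:6>1)
P2 drop S (R beats it: A:11>9 C:11>9)
P2 drop T (Q beats it: A:13>8 C:6>4)
P1→{A,C} P2→{Q,R}

Remaining: P1:{A,C} P2:{Q,R}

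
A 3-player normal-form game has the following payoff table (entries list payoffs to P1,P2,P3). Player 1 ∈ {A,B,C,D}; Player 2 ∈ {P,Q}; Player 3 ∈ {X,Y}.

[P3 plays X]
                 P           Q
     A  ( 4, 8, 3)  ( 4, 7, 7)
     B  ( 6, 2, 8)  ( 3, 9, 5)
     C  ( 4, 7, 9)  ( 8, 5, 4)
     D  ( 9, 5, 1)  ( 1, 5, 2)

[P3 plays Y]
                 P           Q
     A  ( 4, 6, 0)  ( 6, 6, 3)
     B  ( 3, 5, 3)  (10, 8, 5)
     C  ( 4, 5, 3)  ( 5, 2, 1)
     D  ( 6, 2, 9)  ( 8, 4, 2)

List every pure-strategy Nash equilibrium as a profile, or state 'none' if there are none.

PSNE = {(B,Q,Y)}

(A,P,X): not NE [P1→D gives 9>4]
(A,P,Y): not NE [P1→D gives 6>4; P3→X gives 3>0]
(A,Q,X): not NE [P1→C gives 8>4; P2→P gives 8>7]
(A,Q,Y): not NE [P1→B gives 10>6; P3→X gives 7>3]
(B,P,X): not NE [P1→D gives 9>6; P2→Q gives 9>2]
(B,P,Y): not NE [P1→D gives 6>3; P2→Q gives 8>5; P3→X gives 8>3]
(B,Q,X): not NE [P1→C gives 8>3]
(B,Q,Y): NE
(C,P,X): not NE [P1→D gives 9>4]
(C,P,Y): not NE [P1→D gives 6>4; P3→X gives 9>3]
(C,Q,X): not NE [P2→P gives 7>5]
(C,Q,Y): not NE [P1→B gives 10>5; P2→P gives 5>2; P3→X gives 4>1]
(D,P,X): not NE [P3→Y gives 9>1]
(D,P,Y): not NE [P2→Q gives 4>2]
(D,Q,X): not NE [P1→C gives 8>1]
(D,Q,Y): not NE [P1→B gives 10>8]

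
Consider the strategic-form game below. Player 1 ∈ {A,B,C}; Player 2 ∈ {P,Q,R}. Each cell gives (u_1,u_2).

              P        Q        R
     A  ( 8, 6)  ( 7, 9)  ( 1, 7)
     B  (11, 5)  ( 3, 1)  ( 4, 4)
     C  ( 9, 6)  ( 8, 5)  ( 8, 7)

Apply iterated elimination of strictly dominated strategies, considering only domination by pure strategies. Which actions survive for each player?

P1 drop A (C beats it: P:9>8 Q:8>7 R:8>1)
P2 drop Q (P beats it: B:5>1 C:6>5)
P1→{B,C} P2→{P,R}

Remaining: P1:{B,C} P2:{P,R}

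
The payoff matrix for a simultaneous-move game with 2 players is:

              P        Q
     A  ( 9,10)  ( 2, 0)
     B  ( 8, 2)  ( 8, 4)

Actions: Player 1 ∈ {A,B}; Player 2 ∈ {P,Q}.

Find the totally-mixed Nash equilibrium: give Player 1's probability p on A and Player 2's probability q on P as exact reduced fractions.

P1 indiff ⇒ q·9+(1-q)·2 = q·8+(1-q)·8 ⇒ q(1) = (1-q)(6) ⇒ q = 6/7
P2 indiff ⇒ p·10+(1-p)·2 = p·0+(1-p)·4 ⇒ p(10) = (1-p)(2) ⇒ p = 1/6

p=1/6, q=6/7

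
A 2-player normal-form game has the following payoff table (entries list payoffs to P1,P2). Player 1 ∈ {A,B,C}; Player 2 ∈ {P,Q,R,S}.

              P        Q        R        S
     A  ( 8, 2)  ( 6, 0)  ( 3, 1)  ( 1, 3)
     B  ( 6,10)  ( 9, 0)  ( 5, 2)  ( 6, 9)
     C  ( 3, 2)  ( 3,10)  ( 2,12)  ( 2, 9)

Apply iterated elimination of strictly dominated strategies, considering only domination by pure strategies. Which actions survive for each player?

P1 drop C (B beats it: P:6>3 Q:9>3 R:5>2 S:6>2)
P2 drop Q (P beats it: A:2>0 B:10>0)
P2 drop R (P beats it: A:2>1 B:10>2)
P1→{A,B} P2→{P,S}

IESDS → P1:{A,B} P2:{P,S}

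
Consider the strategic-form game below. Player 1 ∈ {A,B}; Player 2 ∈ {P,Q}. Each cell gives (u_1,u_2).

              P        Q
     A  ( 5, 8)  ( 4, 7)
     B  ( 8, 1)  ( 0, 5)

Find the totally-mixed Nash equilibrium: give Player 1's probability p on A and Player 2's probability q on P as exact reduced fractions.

P1 indiff ⇒ q·5+(1-q)·4 = q·8+(1-q)·0 ⇒ q(-3) = (1-q)(-4) ⇒ q = 4/7
P2 indiff ⇒ p·8+(1-p)·1 = p·7+(1-p)·5 ⇒ p(1) = (1-p)(4) ⇒ p = 4/5

P1 mixes 4/5 on A; P2 mixes 4/7 on P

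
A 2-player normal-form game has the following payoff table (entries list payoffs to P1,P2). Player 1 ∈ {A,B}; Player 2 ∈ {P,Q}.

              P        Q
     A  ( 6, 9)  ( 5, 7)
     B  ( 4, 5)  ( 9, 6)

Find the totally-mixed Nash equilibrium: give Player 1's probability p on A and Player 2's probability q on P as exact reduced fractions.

P1 indiff ⇒ q·6+(1-q)·5 = q·4+(1-q)·9 ⇒ q(2) = (1-q)(4) ⇒ q = 2/3
P2 indiff ⇒ p·9+(1-p)·5 = p·7+(1-p)·6 ⇒ p(2) = (1-p)(1) ⇒ p = 1/3

P1 mixes 1/3 on A; P2 mixes 2/3 on P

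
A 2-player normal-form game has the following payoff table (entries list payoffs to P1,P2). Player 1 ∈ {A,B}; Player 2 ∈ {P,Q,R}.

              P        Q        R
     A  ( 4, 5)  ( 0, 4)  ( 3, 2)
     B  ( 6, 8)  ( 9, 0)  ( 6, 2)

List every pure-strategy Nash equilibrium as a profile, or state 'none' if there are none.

(A,P): not NE [P1→B gives 6>4]
(A,Q): not NE [P1→B gives 9>0; P2→P gives 5>4]
(A,R): not NE [P1→B gives 6>3; P2→P gives 5>2]
(B,P): NE
(B,Q): not NE [P2→P gives 8>0]
(B,R): not NE [P2→P gives 8>2]

NE set: (B,P)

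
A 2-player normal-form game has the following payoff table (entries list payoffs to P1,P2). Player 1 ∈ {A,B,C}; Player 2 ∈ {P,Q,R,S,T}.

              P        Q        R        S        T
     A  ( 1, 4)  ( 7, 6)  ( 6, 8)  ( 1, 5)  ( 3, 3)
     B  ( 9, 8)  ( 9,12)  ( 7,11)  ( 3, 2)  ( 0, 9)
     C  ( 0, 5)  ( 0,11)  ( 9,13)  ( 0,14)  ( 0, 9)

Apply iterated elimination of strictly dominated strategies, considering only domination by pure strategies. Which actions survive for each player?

P2 drop P (Q beats it: A:6>4 B:12>8 C:11>5)
P2 drop T (Q beats it: A:6>3 B:12>9 C:11>9)
P1 drop A (B beats it: Q:9>7 R:7>6 S:3>1)
P1→{B,C} P2→{Q,R,S}

Remaining: P1:{B,C} P2:{Q,R,S}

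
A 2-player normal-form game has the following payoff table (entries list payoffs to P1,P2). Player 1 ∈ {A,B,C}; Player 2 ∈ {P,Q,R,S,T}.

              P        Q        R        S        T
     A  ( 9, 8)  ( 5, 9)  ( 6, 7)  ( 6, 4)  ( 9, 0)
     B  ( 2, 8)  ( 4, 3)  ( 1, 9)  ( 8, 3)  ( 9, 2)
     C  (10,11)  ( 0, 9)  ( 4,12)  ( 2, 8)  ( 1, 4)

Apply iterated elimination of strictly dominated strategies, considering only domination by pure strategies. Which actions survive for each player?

Survivors P1:{A,C} P2:{P,Q,R}

P2 drop S (P beats it: A:8>4 B:8>3 C:11>8)
P2 drop T (P beats it: A:8>0 B:8>2 C:11>4)
P1 drop B (A beats it: P:9>2 Q:5>4 R:6>1)
P1→{A,C} P2→{P,Q,R}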